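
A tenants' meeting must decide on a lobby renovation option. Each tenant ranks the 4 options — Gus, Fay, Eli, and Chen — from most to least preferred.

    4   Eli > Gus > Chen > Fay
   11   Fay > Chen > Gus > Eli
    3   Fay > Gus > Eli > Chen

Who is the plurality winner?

First-place vote totals:
  Gus: 0
  Fay: 14
  Eli: 4
  Chen: 0
Fay has the most first-place votes.

Fay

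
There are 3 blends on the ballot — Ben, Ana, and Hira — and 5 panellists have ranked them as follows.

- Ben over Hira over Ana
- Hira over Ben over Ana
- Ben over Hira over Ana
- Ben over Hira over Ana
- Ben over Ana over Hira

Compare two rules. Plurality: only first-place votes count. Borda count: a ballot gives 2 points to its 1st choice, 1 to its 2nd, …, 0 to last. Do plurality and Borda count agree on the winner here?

Yes

Plurality first-place counts: Ben 4, Ana 0, Hira 1 → Ben.
Borda totals: Ben 9, Ana 1, Hira 5 → Ben.
The two rules agree on Ben.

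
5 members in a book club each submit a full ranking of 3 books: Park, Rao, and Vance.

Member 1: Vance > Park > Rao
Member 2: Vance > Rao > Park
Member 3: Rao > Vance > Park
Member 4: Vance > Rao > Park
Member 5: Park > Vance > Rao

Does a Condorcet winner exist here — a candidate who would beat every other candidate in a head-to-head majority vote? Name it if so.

Head-to-head results (5 voters total):
Park vs Rao: Rao wins 3–2.
Park vs Vance: Vance wins 4–1.
Rao vs Vance: Vance wins 4–1.
Vance beats each rival — Park (4–1), Rao (4–1) — so Vance is the Condorcet winner.

Vance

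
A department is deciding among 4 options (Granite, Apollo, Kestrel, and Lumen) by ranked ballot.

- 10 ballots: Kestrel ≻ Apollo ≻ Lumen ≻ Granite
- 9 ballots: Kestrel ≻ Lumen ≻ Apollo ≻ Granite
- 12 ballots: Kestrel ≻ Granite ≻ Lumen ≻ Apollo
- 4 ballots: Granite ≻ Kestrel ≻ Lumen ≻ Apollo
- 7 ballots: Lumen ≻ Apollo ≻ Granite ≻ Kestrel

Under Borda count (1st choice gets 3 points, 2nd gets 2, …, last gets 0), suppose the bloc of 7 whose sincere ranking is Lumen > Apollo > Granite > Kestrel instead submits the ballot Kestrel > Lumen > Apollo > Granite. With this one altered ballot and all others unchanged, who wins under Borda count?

Borda totals with the altered ballot: Granite 36, Apollo 36, Kestrel 122, Lumen 58.
The winner is unchanged: still Kestrel.

Kestrel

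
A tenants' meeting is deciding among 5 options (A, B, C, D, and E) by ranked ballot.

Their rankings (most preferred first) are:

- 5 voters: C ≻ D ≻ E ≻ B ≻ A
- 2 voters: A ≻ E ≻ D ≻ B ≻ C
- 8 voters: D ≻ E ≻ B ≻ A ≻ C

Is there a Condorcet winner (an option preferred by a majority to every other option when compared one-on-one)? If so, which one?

D

Head-to-head results (15 voters total):
A vs B: B wins 13–2.
A vs C: A wins 10–5.
A vs D: D wins 13–2.
A vs E: E wins 13–2.
B vs C: B wins 10–5.
B vs D: D wins 15–0.
B vs E: E wins 15–0.
C vs D: D wins 10–5.
C vs E: E wins 10–5.
D vs E: D wins 13–2.
D beats each rival — A (13–2), B (15–0), C (10–5), E (13–2) — so D is the Condorcet winner.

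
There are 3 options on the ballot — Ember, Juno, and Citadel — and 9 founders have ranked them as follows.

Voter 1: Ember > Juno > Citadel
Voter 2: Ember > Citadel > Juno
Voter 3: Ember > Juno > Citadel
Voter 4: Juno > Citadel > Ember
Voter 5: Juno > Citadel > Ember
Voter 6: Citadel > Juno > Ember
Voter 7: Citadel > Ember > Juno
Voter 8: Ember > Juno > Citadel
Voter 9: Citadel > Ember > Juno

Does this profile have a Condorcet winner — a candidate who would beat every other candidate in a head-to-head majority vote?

No

Head-to-head results (9 voters total):
Ember vs Juno: Ember wins 6–3.
Ember vs Citadel: Citadel wins 5–4.
Juno vs Citadel: Juno wins 5–4.
No candidate beats all others: Ember beats Juno beats Citadel beats Ember, a majority cycle.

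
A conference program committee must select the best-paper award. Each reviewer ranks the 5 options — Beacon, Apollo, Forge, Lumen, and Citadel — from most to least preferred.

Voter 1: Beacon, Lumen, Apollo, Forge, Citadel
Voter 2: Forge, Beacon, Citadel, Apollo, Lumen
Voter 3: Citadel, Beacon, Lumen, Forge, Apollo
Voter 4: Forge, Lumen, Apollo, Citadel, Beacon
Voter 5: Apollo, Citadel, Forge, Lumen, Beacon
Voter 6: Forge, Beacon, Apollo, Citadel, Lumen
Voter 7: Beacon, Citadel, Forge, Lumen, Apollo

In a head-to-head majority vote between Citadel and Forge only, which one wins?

Ballots ranking Citadel above Forge: 3.
Ballots ranking Forge above Citadel: 4.
Forge wins the head-to-head, 4–3.

Forge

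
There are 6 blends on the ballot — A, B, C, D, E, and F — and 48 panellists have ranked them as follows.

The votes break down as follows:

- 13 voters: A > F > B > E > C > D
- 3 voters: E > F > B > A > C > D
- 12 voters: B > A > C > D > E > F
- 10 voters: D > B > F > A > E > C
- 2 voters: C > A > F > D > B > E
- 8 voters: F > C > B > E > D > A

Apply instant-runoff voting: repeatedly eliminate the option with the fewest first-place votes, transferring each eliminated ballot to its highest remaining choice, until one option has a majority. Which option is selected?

Round 1: A 13, B 12, D 10, F 8, E 3, C 2. C has the fewest and is eliminated.
Round 2: A 15, B 12, D 10, F 8, E 3. E has the fewest and is eliminated.
Round 3: A 15, B 12, F 11, D 10. D has the fewest and is eliminated.
Round 4: B 22, A 15, F 11. F has the fewest and is eliminated.
Round 5: B 33, A 15. B has a majority.

B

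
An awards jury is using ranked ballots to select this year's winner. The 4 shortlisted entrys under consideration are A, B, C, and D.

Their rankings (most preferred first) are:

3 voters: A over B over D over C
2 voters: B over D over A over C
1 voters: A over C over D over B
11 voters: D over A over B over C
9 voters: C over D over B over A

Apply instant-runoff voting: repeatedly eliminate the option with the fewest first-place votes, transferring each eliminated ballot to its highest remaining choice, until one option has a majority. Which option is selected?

D

Round 1: D 11, C 9, A 4, B 2. B has the fewest and is eliminated.
Round 2: D 13, C 9, A 4. A has the fewest and is eliminated.
Round 3: D 16, C 10. D has a majority.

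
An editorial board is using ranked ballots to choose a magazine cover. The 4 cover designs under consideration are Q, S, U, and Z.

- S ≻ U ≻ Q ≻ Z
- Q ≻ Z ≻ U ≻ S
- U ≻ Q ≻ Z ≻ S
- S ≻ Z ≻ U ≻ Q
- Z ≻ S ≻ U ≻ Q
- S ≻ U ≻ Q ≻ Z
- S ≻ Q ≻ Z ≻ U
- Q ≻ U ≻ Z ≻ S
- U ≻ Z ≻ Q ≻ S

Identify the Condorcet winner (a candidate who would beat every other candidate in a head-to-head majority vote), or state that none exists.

Head-to-head results (9 voters total):
Q vs S: S wins 5–4.
Q vs U: U wins 6–3.
Q vs Z: Q wins 6–3.
S vs U: S wins 5–4.
S vs Z: Z wins 5–4.
U vs Z: U wins 5–4.
No candidate beats all others: Q beats Z beats S beats Q, a majority cycle.

None — there is no Condorcet winner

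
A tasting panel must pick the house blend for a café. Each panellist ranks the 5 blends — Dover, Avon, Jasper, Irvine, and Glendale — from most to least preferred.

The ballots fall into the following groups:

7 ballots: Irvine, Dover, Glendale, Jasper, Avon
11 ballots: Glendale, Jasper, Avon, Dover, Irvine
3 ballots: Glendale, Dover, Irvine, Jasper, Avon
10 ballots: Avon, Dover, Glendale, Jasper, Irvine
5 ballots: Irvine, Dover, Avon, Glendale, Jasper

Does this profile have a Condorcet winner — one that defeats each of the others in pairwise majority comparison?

No

Head-to-head results (36 voters total):
Dover vs Avon: Avon wins 21–15.
Dover vs Jasper: Dover wins 25–11.
Dover vs Irvine: Dover wins 24–12.
Dover vs Glendale: Dover wins 22–14.
Avon vs Jasper: Jasper wins 21–15.
Avon vs Irvine: Avon wins 21–15.
Avon vs Glendale: Glendale wins 21–15.
Jasper vs Irvine: Jasper wins 21–15.
Jasper vs Glendale: Glendale wins 36–0.
Irvine vs Glendale: Glendale wins 24–12.
No candidate beats all others: Dover beats Jasper beats Avon beats Dover, a majority cycle.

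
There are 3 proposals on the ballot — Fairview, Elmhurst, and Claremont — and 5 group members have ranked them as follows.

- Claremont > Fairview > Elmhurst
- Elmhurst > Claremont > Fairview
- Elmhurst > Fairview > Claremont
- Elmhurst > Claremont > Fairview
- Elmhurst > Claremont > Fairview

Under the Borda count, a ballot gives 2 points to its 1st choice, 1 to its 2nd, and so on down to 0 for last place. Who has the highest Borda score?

Borda scores:
  Fairview: 1 + 0 + 1 + 0 + 0 = 2
  Elmhurst: 0 + 2 + 2 + 2 + 2 = 8
  Claremont: 2 + 1 + 0 + 1 + 1 = 5
Elmhurst has the highest total.

Elmhurst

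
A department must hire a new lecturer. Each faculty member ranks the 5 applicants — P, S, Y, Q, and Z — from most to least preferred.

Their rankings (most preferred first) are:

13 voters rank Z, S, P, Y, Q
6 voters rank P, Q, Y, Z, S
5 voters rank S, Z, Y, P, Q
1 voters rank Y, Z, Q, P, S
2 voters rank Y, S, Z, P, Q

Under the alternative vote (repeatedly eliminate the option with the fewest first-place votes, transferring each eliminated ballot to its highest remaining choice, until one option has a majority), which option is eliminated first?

Q

Round 1: Z 13, P 6, S 5, Y 3, Q 0. Q has the fewest and is eliminated.
Round 2: Z 13, P 6, S 5, Y 3. Y has the fewest and is eliminated.
Round 3: Z 14, S 7, P 6. Z has a majority.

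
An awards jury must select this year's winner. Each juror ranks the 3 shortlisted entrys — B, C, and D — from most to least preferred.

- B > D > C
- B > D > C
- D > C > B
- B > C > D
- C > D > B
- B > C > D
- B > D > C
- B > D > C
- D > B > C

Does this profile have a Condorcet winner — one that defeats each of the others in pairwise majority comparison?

Head-to-head results (9 voters total):
B vs C: B wins 7–2.
B vs D: B wins 6–3.
C vs D: D wins 6–3.
B beats each rival — C (7–2), D (6–3) — so B is the Condorcet winner.

Yes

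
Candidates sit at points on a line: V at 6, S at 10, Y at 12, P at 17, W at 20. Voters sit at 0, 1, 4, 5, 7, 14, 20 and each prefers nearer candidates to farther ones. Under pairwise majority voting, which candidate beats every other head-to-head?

With single-peaked preferences on a line, the Condorcet winner is the candidate closest to the median voter.
The median voter (position 5) is closest to V at 6.
Check: V vs S — voters closer to V: 5 of 7.

V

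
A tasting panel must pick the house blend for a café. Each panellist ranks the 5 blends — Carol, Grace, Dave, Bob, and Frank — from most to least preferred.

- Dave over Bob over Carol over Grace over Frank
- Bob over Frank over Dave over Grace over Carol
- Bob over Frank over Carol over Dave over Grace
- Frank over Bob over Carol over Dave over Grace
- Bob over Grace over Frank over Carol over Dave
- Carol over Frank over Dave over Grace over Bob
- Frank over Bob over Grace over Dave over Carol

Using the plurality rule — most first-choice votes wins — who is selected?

Bob

First-place vote totals:
  Carol: 1
  Grace: 0
  Dave: 1
  Bob: 3
  Frank: 2
Bob has the most first-place votes.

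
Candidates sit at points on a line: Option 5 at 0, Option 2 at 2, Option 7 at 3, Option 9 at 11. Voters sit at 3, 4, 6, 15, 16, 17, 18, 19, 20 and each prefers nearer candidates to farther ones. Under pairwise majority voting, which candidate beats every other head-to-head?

Option 9

With single-peaked preferences on a line, the Condorcet winner is the candidate closest to the median voter.
The median voter (position 16) is closest to Option 9 at 11.
Check: Option 9 vs Option 5 — voters closer to Option 9: 7 of 9.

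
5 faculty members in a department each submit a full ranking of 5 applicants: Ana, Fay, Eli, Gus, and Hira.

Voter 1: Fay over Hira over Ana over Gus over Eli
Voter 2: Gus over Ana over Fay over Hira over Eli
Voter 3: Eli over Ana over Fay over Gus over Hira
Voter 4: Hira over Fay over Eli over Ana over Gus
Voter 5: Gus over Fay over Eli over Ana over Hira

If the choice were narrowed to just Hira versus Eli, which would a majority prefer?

Ballots ranking Hira above Eli: 3.
Ballots ranking Eli above Hira: 2.
Hira wins the head-to-head, 3–2.

Hira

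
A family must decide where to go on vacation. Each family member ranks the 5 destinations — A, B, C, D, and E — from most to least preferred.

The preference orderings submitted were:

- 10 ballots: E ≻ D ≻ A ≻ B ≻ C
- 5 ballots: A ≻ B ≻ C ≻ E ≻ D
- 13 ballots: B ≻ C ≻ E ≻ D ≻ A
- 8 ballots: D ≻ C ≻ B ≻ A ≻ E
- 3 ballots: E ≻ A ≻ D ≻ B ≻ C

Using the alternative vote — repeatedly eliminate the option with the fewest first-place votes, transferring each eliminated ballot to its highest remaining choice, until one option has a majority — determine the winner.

B

Round 1: B 13, E 13, D 8, A 5, C 0. C has the fewest and is eliminated.
Round 2: B 13, E 13, D 8, A 5. A has the fewest and is eliminated.
Round 3: B 18, E 13, D 8. D has the fewest and is eliminated.
Round 4: B 26, E 13. B has a majority.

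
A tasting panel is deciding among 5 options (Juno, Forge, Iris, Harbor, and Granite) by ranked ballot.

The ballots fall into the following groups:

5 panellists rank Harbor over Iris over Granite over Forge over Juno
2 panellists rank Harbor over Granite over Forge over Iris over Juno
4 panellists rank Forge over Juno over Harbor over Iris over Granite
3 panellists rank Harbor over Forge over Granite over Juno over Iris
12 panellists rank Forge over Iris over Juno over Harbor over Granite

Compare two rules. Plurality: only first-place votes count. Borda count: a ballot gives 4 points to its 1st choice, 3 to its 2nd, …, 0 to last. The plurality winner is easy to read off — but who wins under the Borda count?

Plurality first-place counts: Juno 0, Forge 16, Iris 0, Harbor 10, Granite 0 → Forge.
Borda totals: Juno 39, Forge 82, Iris 57, Harbor 60, Granite 22 → Forge.

Forge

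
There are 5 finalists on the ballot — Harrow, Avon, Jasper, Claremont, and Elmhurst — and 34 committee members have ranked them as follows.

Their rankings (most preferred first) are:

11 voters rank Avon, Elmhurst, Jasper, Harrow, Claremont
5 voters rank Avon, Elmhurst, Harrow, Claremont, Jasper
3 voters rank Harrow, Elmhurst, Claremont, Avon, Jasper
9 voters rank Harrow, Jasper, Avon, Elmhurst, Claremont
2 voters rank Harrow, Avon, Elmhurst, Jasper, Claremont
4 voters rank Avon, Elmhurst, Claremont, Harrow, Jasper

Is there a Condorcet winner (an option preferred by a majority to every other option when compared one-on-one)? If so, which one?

Head-to-head results (34 voters total):
Harrow vs Avon: Avon wins 20–14.
Harrow vs Jasper: Harrow wins 23–11.
Harrow vs Claremont: Harrow wins 30–4.
Harrow vs Elmhurst: Elmhurst wins 20–14.
Avon vs Jasper: Avon wins 25–9.
Avon vs Claremont: Avon wins 31–3.
Avon vs Elmhurst: Avon wins 31–3.
Jasper vs Claremont: Jasper wins 22–12.
Jasper vs Elmhurst: Elmhurst wins 25–9.
Claremont vs Elmhurst: Elmhurst wins 34–0.
Avon beats each rival — Harrow (20–14), Jasper (25–9), Claremont (31–3), Elmhurst (31–3) — so Avon is the Condorcet winner.

Avon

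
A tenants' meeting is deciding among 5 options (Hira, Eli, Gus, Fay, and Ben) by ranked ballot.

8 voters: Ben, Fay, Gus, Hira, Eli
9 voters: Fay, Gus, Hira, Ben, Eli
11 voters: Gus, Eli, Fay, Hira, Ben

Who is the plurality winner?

Gus

First-place vote totals:
  Hira: 0
  Eli: 0
  Gus: 11
  Fay: 9
  Ben: 8
Gus has the most first-place votes.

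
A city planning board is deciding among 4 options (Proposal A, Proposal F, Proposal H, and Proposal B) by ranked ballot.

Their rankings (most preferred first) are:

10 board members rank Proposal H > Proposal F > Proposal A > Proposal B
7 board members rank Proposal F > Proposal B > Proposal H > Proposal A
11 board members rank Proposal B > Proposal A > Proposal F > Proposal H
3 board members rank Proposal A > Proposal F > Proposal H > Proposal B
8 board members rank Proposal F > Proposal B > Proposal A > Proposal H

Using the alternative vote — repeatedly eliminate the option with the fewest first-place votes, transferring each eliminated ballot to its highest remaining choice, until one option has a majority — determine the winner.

Proposal F

Round 1: Proposal F 15, Proposal B 11, Proposal H 10, Proposal A 3. Proposal A has the fewest and is eliminated.
Round 2: Proposal F 18, Proposal B 11, Proposal H 10. Proposal H has the fewest and is eliminated.
Round 3: Proposal F 28, Proposal B 11. Proposal F has a majority.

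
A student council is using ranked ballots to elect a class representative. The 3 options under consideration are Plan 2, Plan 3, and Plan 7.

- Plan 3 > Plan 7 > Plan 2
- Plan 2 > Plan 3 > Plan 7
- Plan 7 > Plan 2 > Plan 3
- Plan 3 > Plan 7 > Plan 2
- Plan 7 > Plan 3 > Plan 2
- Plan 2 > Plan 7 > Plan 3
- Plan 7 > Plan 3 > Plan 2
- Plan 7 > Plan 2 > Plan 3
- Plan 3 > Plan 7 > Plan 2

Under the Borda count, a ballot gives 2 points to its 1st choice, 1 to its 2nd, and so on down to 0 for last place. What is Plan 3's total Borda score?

9

Borda scores:
  Plan 2: 0 + 2 + 1 + 0 + 0 + 2 + 0 + 1 + 0 = 6
  Plan 3: 2 + 1 + 0 + 2 + 1 + 0 + 1 + 0 + 2 = 9
  Plan 7: 1 + 0 + 2 + 1 + 2 + 1 + 2 + 2 + 1 = 12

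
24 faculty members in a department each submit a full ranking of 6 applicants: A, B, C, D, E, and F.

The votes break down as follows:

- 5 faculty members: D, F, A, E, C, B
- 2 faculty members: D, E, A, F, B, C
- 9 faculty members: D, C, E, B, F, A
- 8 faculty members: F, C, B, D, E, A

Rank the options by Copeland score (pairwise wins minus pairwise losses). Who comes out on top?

D

Pairwise results:
  A vs B: B wins 17–7.
  A vs C: C wins 17–7.
  A vs D: D wins 24–0.
  A vs E: E wins 19–5.
  A vs F: F wins 22–2.
  B vs C: C wins 22–2.
  B vs D: D wins 16–8.
  B vs E: E wins 16–8.
  B vs F: F wins 15–9.
  C vs D: D wins 16–8.
  C vs E: C wins 17–7.
  C vs F: F wins 15–9.
  D vs E: D wins 24–0.
  D vs F: D wins 16–8.
  E vs F: F wins 13–11.
Copeland scores (wins − losses):
  A: 0 − 5 = -5
  B: 1 − 4 = -3
  C: 3 − 2 = 1
  D: 5 − 0 = 5
  E: 2 − 3 = -1
  F: 4 − 1 = 3
D has the best Copeland score.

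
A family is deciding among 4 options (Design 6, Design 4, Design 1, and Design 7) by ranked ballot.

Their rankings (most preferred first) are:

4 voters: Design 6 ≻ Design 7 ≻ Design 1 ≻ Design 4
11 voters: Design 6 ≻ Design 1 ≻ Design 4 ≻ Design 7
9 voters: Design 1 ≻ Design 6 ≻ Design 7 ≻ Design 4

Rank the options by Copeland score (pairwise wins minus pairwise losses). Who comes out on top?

Pairwise results:
  Design 6 vs Design 4: Design 6 wins 24–0.
  Design 6 vs Design 1: Design 6 wins 15–9.
  Design 6 vs Design 7: Design 6 wins 24–0.
  Design 4 vs Design 1: Design 1 wins 24–0.
  Design 4 vs Design 7: Design 7 wins 13–11.
  Design 1 vs Design 7: Design 1 wins 20–4.
Copeland scores (wins − losses):
  Design 6: 3 − 0 = 3
  Design 4: 0 − 3 = -3
  Design 1: 2 − 1 = 1
  Design 7: 1 − 2 = -1
Design 6 has the best Copeland score.

Design 6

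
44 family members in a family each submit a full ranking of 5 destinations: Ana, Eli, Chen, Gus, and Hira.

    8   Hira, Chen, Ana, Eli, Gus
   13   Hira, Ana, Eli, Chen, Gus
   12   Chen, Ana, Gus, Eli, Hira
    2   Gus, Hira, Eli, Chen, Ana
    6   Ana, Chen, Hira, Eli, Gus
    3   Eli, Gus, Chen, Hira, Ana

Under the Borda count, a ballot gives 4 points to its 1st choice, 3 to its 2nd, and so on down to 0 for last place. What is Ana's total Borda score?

115

Borda scores:
  Ana: 8·2 + 13·3 + 12·3 + 2·0 + 6·4 + 3·0 = 115
  Eli: 8·1 + 13·2 + 12·1 + 2·2 + 6·1 + 3·4 = 68
  Chen: 8·3 + 13·1 + 12·4 + 2·1 + 6·3 + 3·2 = 111
  Gus: 8·0 + 13·0 + 12·2 + 2·4 + 6·0 + 3·3 = 41
  Hira: 8·4 + 13·4 + 12·0 + 2·3 + 6·2 + 3·1 = 105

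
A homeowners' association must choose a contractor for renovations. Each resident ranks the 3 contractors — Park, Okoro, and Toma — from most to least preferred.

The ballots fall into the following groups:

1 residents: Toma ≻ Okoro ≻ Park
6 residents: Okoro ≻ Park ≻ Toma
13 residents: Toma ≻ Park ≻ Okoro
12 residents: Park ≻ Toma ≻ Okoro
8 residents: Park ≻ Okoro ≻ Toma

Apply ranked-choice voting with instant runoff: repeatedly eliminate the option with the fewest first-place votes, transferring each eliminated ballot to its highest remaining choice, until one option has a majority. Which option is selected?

Park

Round 1: Park 20, Toma 14, Okoro 6. Okoro has the fewest and is eliminated.
Round 2: Park 26, Toma 14. Park has a majority.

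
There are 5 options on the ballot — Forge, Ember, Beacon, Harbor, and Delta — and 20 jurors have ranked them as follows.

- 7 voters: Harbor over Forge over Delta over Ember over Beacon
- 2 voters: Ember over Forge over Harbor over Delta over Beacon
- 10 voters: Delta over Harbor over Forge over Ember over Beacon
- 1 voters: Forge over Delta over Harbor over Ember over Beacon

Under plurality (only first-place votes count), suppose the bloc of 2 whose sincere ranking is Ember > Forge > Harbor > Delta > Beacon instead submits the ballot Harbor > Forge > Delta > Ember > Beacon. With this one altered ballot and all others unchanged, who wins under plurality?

First-place totals with the altered ballot: Forge 1, Ember 0, Beacon 0, Harbor 9, Delta 10.
The winner is unchanged: still Delta.

Delta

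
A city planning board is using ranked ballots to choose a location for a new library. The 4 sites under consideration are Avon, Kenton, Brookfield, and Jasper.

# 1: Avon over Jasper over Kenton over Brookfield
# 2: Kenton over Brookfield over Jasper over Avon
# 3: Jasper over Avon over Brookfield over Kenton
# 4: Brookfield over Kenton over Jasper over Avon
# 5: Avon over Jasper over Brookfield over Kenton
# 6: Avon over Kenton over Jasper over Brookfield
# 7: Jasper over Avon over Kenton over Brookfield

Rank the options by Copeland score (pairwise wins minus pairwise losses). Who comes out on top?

Jasper

Pairwise results:
  Avon vs Kenton: Avon wins 5–2.
  Avon vs Brookfield: Avon wins 5–2.
  Avon vs Jasper: Jasper wins 4–3.
  Kenton vs Brookfield: Kenton wins 4–3.
  Kenton vs Jasper: Jasper wins 4–3.
  Brookfield vs Jasper: Jasper wins 5–2.
Copeland scores (wins − losses):
  Avon: 2 − 1 = 1
  Kenton: 1 − 2 = -1
  Brookfield: 0 − 3 = -3
  Jasper: 3 − 0 = 3
Jasper has the best Copeland score.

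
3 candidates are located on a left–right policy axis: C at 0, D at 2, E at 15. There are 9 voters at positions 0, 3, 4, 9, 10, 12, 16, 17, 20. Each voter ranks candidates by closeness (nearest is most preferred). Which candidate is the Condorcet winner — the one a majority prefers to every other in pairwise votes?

With single-peaked preferences on a line, the Condorcet winner is the candidate closest to the median voter.
The median voter (position 10) is closest to E at 15.
Check: E vs C — voters closer to E: 6 of 9.

E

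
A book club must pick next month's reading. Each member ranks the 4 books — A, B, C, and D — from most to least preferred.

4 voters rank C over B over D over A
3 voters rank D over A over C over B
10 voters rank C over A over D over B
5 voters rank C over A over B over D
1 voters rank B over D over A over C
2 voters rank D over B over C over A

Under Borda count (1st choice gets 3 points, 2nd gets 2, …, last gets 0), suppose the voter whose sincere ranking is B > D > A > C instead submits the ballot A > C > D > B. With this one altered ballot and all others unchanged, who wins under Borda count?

Borda totals with the altered ballot: A 39, B 17, C 64, D 30.
The winner is unchanged: still C.

C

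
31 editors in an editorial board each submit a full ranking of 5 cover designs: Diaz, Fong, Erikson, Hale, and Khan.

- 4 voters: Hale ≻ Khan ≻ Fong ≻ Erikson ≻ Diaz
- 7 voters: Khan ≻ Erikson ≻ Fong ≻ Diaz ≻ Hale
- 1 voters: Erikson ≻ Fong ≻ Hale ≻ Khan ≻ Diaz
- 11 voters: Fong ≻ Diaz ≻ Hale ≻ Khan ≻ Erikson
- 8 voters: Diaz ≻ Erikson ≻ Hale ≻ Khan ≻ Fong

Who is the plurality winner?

Fong

First-place vote totals:
  Diaz: 8
  Fong: 11
  Erikson: 1
  Hale: 4
  Khan: 7
Fong has the most first-place votes.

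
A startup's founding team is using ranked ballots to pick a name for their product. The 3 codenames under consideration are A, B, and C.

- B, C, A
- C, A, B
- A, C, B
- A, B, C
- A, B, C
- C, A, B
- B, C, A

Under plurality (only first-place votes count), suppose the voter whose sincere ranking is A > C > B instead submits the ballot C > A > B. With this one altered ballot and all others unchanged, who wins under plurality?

C

First-place totals with the altered ballot: A 2, B 2, C 3.
The switch changes the winner from A to C.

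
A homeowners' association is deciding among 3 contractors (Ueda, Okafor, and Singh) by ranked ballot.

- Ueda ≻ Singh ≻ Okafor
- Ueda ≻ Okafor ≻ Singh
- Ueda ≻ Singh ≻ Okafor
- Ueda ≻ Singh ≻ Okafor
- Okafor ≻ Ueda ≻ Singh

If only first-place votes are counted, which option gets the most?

First-place vote totals:
  Ueda: 4
  Okafor: 1
  Singh: 0
Ueda has the most first-place votes.

Ueda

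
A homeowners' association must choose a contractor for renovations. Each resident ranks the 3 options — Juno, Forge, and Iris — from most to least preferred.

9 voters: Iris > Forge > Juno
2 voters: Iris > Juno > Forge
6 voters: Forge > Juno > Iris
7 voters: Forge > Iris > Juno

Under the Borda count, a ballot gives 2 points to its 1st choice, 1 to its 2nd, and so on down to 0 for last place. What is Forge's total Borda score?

Borda scores:
  Juno: 9·0 + 2·1 + 6·1 + 7·0 = 8
  Forge: 9·1 + 2·0 + 6·2 + 7·2 = 35
  Iris: 9·2 + 2·2 + 6·0 + 7·1 = 29

35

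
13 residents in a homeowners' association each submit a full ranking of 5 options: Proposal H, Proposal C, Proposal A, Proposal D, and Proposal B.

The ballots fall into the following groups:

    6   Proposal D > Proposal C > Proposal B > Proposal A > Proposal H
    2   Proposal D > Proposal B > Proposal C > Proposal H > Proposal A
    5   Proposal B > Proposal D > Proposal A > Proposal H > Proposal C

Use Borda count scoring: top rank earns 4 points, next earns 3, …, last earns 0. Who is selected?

Proposal D

Borda scores:
  Proposal H: 6·0 + 2·1 + 5·1 = 7
  Proposal C: 6·3 + 2·2 + 5·0 = 22
  Proposal A: 6·1 + 2·0 + 5·2 = 16
  Proposal D: 6·4 + 2·4 + 5·3 = 47
  Proposal B: 6·2 + 2·3 + 5·4 = 38
Proposal D has the highest total.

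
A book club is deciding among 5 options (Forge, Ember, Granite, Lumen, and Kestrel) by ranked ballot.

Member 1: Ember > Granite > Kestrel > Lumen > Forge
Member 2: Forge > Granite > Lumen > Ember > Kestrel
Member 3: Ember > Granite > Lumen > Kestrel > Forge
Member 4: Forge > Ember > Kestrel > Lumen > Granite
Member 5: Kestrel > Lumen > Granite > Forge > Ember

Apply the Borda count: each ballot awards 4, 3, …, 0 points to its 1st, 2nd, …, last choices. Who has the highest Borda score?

Borda scores:
  Forge: 0 + 4 + 0 + 4 + 1 = 9
  Ember: 4 + 1 + 4 + 3 + 0 = 12
  Granite: 3 + 3 + 3 + 0 + 2 = 11
  Lumen: 1 + 2 + 2 + 1 + 3 = 9
  Kestrel: 2 + 0 + 1 + 2 + 4 = 9
Ember has the highest total.

Ember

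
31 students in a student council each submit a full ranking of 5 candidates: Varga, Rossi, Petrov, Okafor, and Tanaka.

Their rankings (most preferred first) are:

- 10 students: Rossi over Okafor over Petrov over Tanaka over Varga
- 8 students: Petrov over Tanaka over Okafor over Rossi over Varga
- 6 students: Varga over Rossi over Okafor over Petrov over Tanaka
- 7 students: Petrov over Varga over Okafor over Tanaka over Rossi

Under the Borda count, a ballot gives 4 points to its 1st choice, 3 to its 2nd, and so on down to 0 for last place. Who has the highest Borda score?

Petrov

Borda scores:
  Varga: 10·0 + 8·0 + 6·4 + 7·3 = 45
  Rossi: 10·4 + 8·1 + 6·3 + 7·0 = 66
  Petrov: 10·2 + 8·4 + 6·1 + 7·4 = 86
  Okafor: 10·3 + 8·2 + 6·2 + 7·2 = 72
  Tanaka: 10·1 + 8·3 + 6·0 + 7·1 = 41
Petrov has the highest total.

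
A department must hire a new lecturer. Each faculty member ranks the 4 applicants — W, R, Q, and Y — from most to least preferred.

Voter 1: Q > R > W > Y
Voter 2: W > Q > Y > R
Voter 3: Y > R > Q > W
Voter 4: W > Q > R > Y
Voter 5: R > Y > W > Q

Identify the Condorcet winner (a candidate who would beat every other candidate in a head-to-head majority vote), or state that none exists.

Head-to-head results (5 voters total):
W vs R: R wins 3–2.
W vs Q: W wins 3–2.
W vs Y: W wins 3–2.
R vs Q: Q wins 3–2.
R vs Y: R wins 3–2.
Q vs Y: Q wins 3–2.
No candidate beats all others: W beats Q beats R beats W, a majority cycle.

There is no Condorcet winner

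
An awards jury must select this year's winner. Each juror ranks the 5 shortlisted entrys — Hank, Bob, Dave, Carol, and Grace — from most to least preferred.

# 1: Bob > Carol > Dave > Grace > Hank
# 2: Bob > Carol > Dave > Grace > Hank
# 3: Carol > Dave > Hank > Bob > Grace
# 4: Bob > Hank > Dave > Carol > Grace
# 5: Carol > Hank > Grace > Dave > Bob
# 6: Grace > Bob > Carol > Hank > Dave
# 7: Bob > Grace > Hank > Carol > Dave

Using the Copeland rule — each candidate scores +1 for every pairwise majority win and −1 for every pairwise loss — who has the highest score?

Bob

Pairwise results:
  Hank vs Bob: Bob wins 5–2.
  Hank vs Dave: Hank wins 4–3.
  Hank vs Carol: Carol wins 5–2.
  Hank vs Grace: Grace wins 4–3.
  Bob vs Dave: Bob wins 5–2.
  Bob vs Carol: Bob wins 5–2.
  Bob vs Grace: Bob wins 5–2.
  Dave vs Carol: Carol wins 6–1.
  Dave vs Grace: Dave wins 4–3.
  Carol vs Grace: Carol wins 5–2.
Copeland scores (wins − losses):
  Hank: 1 − 3 = -2
  Bob: 4 − 0 = 4
  Dave: 1 − 3 = -2
  Carol: 3 − 1 = 2
  Grace: 1 − 3 = -2
Bob has the best Copeland score.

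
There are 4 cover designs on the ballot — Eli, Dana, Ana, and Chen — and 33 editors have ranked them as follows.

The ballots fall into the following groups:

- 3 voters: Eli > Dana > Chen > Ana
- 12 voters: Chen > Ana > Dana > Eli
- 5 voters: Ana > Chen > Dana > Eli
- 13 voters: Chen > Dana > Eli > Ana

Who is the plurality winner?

Chen

First-place vote totals:
  Eli: 3
  Dana: 0
  Ana: 5
  Chen: 25
Chen has the most first-place votes.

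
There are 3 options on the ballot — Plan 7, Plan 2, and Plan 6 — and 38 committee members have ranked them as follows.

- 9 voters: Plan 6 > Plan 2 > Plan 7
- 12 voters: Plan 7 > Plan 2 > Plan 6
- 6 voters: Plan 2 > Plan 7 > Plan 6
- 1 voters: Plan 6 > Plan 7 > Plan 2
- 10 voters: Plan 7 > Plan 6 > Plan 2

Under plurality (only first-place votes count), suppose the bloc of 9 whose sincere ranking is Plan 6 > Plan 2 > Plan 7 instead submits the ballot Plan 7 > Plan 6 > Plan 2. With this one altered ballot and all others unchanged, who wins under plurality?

First-place totals with the altered ballot: Plan 7 31, Plan 2 6, Plan 6 1.
The winner is unchanged: still Plan 7.

Plan 7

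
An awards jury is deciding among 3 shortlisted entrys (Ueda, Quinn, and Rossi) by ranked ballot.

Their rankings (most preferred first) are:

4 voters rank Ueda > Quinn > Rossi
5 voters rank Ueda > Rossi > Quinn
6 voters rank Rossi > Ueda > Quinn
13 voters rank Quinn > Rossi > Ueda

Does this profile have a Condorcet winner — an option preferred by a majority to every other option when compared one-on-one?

No

Head-to-head results (28 voters total):
Ueda vs Quinn: Ueda wins 15–13.
Ueda vs Rossi: Rossi wins 19–9.
Quinn vs Rossi: Quinn wins 17–11.
No candidate beats all others: Ueda beats Quinn beats Rossi beats Ueda, a majority cycle.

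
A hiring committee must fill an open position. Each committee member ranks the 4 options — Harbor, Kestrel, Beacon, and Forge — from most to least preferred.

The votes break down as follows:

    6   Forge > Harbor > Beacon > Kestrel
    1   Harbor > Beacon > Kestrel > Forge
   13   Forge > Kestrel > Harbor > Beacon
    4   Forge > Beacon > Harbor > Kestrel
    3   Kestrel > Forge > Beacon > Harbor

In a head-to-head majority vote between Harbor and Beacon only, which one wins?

Harbor

Ballots ranking Harbor above Beacon: 6+1+13 = 20.
Ballots ranking Beacon above Harbor: 4+3 = 7.
Harbor wins the head-to-head, 20–7.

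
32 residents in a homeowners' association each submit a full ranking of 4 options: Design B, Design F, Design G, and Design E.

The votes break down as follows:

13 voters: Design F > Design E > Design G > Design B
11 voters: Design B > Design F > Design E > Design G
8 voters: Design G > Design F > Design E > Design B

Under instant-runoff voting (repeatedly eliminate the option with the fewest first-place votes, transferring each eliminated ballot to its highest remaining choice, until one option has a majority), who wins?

Design F

Round 1: Design F 13, Design B 11, Design G 8, Design E 0. Design E has the fewest and is eliminated.
Round 2: Design F 13, Design B 11, Design G 8. Design G has the fewest and is eliminated.
Round 3: Design F 21, Design B 11. Design F has a majority.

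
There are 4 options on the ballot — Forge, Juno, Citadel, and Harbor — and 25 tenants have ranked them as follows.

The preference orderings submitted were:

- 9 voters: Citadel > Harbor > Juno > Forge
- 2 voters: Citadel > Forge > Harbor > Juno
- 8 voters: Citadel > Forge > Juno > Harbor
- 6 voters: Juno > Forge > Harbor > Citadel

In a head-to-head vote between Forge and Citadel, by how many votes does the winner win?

13

Ballots ranking Forge above Citadel: 6.
Ballots ranking Citadel above Forge: 9+2+8 = 19.
Citadel wins 19–6, a margin of 13.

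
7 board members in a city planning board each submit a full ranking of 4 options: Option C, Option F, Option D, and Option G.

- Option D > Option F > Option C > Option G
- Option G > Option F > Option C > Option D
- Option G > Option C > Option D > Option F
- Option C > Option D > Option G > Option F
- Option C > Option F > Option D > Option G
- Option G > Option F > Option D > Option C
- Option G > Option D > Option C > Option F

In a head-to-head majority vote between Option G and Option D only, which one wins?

Option G

Ballots ranking Option G above Option D: 4.
Ballots ranking Option D above Option G: 3.
Option G wins the head-to-head, 4–3.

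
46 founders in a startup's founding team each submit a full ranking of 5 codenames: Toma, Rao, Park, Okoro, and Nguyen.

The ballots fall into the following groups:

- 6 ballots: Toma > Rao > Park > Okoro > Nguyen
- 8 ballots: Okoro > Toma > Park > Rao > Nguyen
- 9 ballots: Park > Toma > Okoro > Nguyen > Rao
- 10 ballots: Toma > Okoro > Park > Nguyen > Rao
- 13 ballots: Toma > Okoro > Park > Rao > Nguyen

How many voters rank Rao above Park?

6

Ballots ranking Rao above Park: 6.
Ballots ranking Park above Rao: 8+9+10+13 = 40.
So 6 of 46 voters prefer Rao to Park.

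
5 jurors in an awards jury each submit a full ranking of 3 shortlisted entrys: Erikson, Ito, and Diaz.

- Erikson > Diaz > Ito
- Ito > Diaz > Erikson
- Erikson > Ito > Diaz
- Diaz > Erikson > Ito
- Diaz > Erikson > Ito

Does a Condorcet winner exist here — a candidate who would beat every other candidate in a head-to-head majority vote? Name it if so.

Diaz

Head-to-head results (5 voters total):
Erikson vs Ito: Erikson wins 4–1.
Erikson vs Diaz: Diaz wins 3–2.
Ito vs Diaz: Diaz wins 3–2.
Diaz beats each rival — Erikson (3–2), Ito (3–2) — so Diaz is the Condorcet winner.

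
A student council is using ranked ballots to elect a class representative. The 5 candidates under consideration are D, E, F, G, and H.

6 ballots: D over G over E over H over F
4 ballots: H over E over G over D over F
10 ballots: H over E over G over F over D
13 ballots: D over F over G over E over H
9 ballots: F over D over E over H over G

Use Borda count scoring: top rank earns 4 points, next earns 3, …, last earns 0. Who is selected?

Borda scores:
  D: 6·4 + 4·1 + 10·0 + 13·4 + 9·3 = 107
  E: 6·2 + 4·3 + 10·3 + 13·1 + 9·2 = 85
  F: 6·0 + 4·0 + 10·1 + 13·3 + 9·4 = 85
  G: 6·3 + 4·2 + 10·2 + 13·2 + 9·0 = 72
  H: 6·1 + 4·4 + 10·4 + 13·0 + 9·1 = 71
D has the highest total.

D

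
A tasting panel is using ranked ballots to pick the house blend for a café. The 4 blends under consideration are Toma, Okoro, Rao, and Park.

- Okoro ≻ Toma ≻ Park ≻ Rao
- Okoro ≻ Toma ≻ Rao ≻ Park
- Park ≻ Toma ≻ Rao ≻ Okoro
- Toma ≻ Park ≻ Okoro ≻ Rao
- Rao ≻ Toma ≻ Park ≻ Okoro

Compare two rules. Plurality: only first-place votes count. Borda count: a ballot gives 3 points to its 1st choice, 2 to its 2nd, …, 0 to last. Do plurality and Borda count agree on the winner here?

Plurality first-place counts: Toma 1, Okoro 2, Rao 1, Park 1 → Okoro.
Borda totals: Toma 11, Okoro 7, Rao 5, Park 7 → Toma.
The two rules disagree: plurality picks Okoro, Borda picks Toma.

No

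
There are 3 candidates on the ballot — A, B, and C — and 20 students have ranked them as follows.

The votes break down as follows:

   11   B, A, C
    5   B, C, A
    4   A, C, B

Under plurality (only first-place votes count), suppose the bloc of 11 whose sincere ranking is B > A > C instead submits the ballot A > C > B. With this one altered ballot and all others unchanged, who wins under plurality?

First-place totals with the altered ballot: A 15, B 5, C 0.
The switch changes the winner from B to A.

A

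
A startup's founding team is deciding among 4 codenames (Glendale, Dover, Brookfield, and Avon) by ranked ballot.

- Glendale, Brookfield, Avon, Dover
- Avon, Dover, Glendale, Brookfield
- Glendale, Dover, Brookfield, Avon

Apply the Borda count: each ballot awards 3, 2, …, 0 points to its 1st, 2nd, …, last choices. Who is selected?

Borda scores:
  Glendale: 3 + 1 + 3 = 7
  Dover: 0 + 2 + 2 = 4
  Brookfield: 2 + 0 + 1 = 3
  Avon: 1 + 3 + 0 = 4
Glendale has the highest total.

Glendale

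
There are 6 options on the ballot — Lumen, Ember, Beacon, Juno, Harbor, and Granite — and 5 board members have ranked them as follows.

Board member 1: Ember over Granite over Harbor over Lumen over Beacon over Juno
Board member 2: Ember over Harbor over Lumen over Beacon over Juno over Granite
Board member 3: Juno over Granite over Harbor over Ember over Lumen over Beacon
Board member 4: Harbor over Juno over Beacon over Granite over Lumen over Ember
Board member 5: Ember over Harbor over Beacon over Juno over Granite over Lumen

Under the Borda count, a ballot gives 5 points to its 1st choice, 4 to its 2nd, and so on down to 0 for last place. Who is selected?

Borda scores:
  Lumen: 2 + 3 + 1 + 1 + 0 = 7
  Ember: 5 + 5 + 2 + 0 + 5 = 17
  Beacon: 1 + 2 + 0 + 3 + 3 = 9
  Juno: 0 + 1 + 5 + 4 + 2 = 12
  Harbor: 3 + 4 + 3 + 5 + 4 = 19
  Granite: 4 + 0 + 4 + 2 + 1 = 11
Harbor has the highest total.

Harbor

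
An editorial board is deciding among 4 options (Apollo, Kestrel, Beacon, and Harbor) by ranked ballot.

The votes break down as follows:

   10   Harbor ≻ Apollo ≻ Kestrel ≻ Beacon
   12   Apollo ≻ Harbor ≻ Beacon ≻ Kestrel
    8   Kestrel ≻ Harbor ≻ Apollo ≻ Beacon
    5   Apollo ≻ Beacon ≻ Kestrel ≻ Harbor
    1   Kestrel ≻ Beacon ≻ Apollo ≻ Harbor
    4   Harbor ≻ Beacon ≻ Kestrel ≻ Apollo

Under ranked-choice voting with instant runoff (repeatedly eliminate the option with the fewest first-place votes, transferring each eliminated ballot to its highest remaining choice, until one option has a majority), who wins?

Harbor

Round 1: Apollo 17, Harbor 14, Kestrel 9, Beacon 0. Beacon has the fewest and is eliminated.
Round 2: Apollo 17, Harbor 14, Kestrel 9. Kestrel has the fewest and is eliminated.
Round 3: Harbor 22, Apollo 18. Harbor has a majority.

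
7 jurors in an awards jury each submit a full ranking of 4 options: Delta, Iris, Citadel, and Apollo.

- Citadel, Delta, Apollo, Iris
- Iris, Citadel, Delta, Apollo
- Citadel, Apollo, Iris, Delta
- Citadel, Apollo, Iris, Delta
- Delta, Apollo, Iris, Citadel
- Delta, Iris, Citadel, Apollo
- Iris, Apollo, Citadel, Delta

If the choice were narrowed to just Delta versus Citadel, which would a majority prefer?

Citadel

Ballots ranking Delta above Citadel: 2.
Ballots ranking Citadel above Delta: 5.
Citadel wins the head-to-head, 5–2.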